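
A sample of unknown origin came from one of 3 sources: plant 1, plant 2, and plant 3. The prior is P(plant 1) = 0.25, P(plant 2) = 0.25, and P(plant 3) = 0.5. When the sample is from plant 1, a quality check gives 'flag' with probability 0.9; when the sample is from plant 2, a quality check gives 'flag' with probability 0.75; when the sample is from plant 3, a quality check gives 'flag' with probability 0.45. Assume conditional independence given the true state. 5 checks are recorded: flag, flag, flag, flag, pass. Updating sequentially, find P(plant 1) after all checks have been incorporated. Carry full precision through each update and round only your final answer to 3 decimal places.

0.346

After 'flag': normaliser = 0.9·0.2500 + 0.75·0.2500 + 0.45·0.5000; P(plant 1) ≈ 0.3529, P(plant 2) ≈ 0.2941, P(plant 3) ≈ 0.3529
After 'flag': normaliser = 0.9·0.3529 + 0.75·0.2941 + 0.45·0.3529; P(plant 1) ≈ 0.4557, P(plant 2) ≈ 0.3165, P(plant 3) ≈ 0.2278
After 'flag': normaliser = 0.9·0.4557 + 0.75·0.3165 + 0.45·0.2278; P(plant 1) ≈ 0.5468, P(plant 2) ≈ 0.3165, P(plant 3) ≈ 0.1367
After 'flag': normaliser = 0.9·0.5468 + 0.75·0.3165 + 0.45·0.1367; P(plant 1) ≈ 0.6222, P(plant 2) ≈ 0.3000, P(plant 3) ≈ 0.0778
After 'pass': normaliser = 0.1·0.6222 + 0.25·0.3000 + 0.55·0.0778; P(plant 1) ≈ 0.3456, P(plant 2) ≈ 0.4167, P(plant 3) ≈ 0.2376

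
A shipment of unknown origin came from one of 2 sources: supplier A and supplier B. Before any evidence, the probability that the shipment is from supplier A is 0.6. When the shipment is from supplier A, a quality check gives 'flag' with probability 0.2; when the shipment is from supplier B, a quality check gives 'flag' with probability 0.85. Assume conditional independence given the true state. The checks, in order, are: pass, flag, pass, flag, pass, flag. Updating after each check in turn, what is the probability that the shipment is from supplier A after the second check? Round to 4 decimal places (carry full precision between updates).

Each posterior becomes the prior for the next update.
After 'pass': P(supplier A) = 0.8·0.6000 / (0.8·0.6000 + 0.15·0.4000) ≈ 0.8889
After 'flag': P(supplier A) = 0.2·0.8889 / (0.2·0.8889 + 0.85·0.1111) ≈ 0.6531

0.6531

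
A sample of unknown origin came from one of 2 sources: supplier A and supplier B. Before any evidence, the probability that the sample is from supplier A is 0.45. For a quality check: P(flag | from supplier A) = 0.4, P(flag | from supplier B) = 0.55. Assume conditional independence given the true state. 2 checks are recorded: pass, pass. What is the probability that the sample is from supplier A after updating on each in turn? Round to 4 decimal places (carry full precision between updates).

0.5926

Apply Bayes' rule sequentially, carrying P(supplier A) forward.
After 'pass': P(supplier A) = 0.6·0.4500 / (0.6·0.4500 + 0.45·0.5500) ≈ 0.5217
After 'pass': P(supplier A) = 0.6·0.5217 / (0.6·0.5217 + 0.45·0.4783) ≈ 0.5926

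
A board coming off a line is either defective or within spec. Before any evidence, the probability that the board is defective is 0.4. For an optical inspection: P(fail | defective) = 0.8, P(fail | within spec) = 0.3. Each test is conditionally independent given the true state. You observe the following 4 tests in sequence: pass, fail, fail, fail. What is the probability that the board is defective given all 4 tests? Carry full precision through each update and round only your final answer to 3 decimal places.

0.783

Each posterior becomes the prior for the next update.
After 'pass': P(defective) = 0.2·0.4000 / (0.2·0.4000 + 0.7·0.6000) ≈ 0.1600
After 'fail': P(defective) = 0.8·0.1600 / (0.8·0.1600 + 0.3·0.8400) ≈ 0.3368
After 'fail': P(defective) = 0.8·0.3368 / (0.8·0.3368 + 0.3·0.6632) ≈ 0.5753
After 'fail': P(defective) = 0.8·0.5753 / (0.8·0.5753 + 0.3·0.4247) ≈ 0.7832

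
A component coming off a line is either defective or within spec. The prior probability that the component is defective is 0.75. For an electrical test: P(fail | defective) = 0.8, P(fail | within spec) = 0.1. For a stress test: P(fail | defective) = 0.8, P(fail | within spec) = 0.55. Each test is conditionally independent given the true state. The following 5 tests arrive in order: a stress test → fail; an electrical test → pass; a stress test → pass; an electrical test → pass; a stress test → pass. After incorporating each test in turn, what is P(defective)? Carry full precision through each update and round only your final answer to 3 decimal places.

0.041

After a stress test='fail': P(defective) = 0.8·0.7500 / (0.8·0.7500 + 0.55·0.2500) ≈ 0.8136
After an electrical test='pass': P(defective) = 0.2·0.8136 / (0.2·0.8136 + 0.9·0.1864) ≈ 0.4923
After a stress test='pass': P(defective) = 0.2·0.4923 / (0.2·0.4923 + 0.45·0.5077) ≈ 0.3012
After an electrical test='pass': P(defective) = 0.2·0.3012 / (0.2·0.3012 + 0.9·0.6988) ≈ 0.0874
After a stress test='pass': P(defective) = 0.2·0.0874 / (0.2·0.0874 + 0.45·0.9126) ≈ 0.0408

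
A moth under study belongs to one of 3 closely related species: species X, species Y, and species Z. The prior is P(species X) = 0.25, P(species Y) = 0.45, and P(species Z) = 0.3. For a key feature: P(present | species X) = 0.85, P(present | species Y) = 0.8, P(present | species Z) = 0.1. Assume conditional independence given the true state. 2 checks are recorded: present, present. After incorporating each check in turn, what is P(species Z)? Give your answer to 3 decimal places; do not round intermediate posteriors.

Each posterior becomes the prior for the next update.
After 'present': normaliser = 0.85·0.2500 + 0.8·0.4500 + 0.1·0.3000; P(species X) ≈ 0.3527, P(species Y) ≈ 0.5975, P(species Z) ≈ 0.0498
After 'present': normaliser = 0.85·0.3527 + 0.8·0.5975 + 0.1·0.0498; P(species X) ≈ 0.3830, P(species Y) ≈ 0.6107, P(species Z) ≈ 0.0064

0.006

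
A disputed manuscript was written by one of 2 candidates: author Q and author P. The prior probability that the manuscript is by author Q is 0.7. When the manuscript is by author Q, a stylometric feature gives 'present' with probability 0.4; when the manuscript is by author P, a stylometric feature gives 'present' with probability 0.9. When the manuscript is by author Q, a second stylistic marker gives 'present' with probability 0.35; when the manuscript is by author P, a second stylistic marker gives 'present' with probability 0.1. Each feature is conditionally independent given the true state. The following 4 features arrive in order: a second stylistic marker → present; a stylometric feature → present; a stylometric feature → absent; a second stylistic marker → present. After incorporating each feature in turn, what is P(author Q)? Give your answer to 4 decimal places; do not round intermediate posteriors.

After a second stylistic marker='present': P(author Q) = 0.35·0.7000 / (0.35·0.7000 + 0.1·0.3000) ≈ 0.8909
After a stylometric feature='present': P(author Q) = 0.4·0.8909 / (0.4·0.8909 + 0.9·0.1091) ≈ 0.7840
After a stylometric feature='absent': P(author Q) = 0.6·0.7840 / (0.6·0.7840 + 0.1·0.2160) ≈ 0.9561
After a second stylistic marker='present': P(author Q) = 0.35·0.9561 / (0.35·0.9561 + 0.1·0.0439) ≈ 0.9871

0.9871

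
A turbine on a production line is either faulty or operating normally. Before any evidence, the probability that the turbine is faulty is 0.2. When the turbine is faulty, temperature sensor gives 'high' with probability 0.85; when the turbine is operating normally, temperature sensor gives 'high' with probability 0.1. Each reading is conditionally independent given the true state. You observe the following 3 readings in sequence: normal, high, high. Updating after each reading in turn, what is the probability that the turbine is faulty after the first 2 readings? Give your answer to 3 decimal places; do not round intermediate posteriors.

0.262

Each posterior becomes the prior for the next update.
After 'normal': P(faulty) = 0.15·0.2000 / (0.15·0.2000 + 0.9·0.8000) ≈ 0.0400
After 'high': P(faulty) = 0.85·0.0400 / (0.85·0.0400 + 0.1·0.9600) ≈ 0.2615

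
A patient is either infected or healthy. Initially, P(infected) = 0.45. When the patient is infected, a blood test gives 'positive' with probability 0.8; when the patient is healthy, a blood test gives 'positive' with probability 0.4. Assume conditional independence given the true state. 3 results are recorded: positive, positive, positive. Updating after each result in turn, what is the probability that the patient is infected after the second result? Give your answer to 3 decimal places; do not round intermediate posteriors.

0.766

After 'positive': P(infected) = 0.8·0.4500 / (0.8·0.4500 + 0.4·0.5500) ≈ 0.6207
After 'positive': P(infected) = 0.8·0.6207 / (0.8·0.6207 + 0.4·0.3793) ≈ 0.7660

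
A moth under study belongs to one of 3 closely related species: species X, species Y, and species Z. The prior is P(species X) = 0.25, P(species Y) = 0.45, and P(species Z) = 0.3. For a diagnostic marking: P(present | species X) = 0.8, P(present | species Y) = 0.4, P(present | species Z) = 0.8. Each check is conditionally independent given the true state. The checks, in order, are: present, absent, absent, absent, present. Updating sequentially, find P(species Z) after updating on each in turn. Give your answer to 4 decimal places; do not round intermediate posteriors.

After 'present': normaliser = 0.8·0.2500 + 0.4·0.4500 + 0.8·0.3000; P(species X) ≈ 0.3226, P(species Y) ≈ 0.2903, P(species Z) ≈ 0.3871
After 'absent': normaliser = 0.2·0.3226 + 0.6·0.2903 + 0.2·0.3871; P(species X) ≈ 0.2041, P(species Y) ≈ 0.5510, P(species Z) ≈ 0.2449
After 'absent': normaliser = 0.2·0.2041 + 0.6·0.5510 + 0.2·0.2449; P(species X) ≈ 0.0971, P(species Y) ≈ 0.7864, P(species Z) ≈ 0.1165
After 'absent': normaliser = 0.2·0.0971 + 0.6·0.7864 + 0.2·0.1165; P(species X) ≈ 0.0377, P(species Y) ≈ 0.9170, P(species Z) ≈ 0.0453
After 'present': normaliser = 0.8·0.0377 + 0.4·0.9170 + 0.8·0.0453; P(species X) ≈ 0.0697, P(species Y) ≈ 0.8467, P(species Z) ≈ 0.0836

0.0836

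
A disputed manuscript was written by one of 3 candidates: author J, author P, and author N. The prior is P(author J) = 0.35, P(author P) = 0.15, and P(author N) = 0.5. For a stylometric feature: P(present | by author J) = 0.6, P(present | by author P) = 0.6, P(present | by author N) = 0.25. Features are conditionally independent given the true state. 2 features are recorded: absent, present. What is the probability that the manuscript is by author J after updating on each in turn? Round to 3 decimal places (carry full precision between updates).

After 'absent': normaliser = 0.4·0.3500 + 0.4·0.1500 + 0.75·0.5000; P(author J) ≈ 0.2435, P(author P) ≈ 0.1043, P(author N) ≈ 0.6522
After 'present': normaliser = 0.6·0.2435 + 0.6·0.1043 + 0.25·0.6522; P(author J) ≈ 0.3930, P(author P) ≈ 0.1684, P(author N) ≈ 0.4386

0.393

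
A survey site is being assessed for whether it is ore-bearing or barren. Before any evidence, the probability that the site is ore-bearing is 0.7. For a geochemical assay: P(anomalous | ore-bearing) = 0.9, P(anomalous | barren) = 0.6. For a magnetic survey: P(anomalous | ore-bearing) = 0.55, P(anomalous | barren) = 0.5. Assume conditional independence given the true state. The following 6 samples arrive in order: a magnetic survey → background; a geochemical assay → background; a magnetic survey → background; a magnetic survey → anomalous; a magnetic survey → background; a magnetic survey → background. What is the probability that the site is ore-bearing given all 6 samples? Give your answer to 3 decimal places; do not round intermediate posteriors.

0.296

Each posterior becomes the prior for the next update.
After a magnetic survey='background': P(ore) = 0.45·0.7000 / (0.45·0.7000 + 0.5·0.3000) ≈ 0.6774
After a geochemical assay='background': P(ore) = 0.1·0.6774 / (0.1·0.6774 + 0.4·0.3226) ≈ 0.3443
After a magnetic survey='background': P(ore) = 0.45·0.3443 / (0.45·0.3443 + 0.5·0.6557) ≈ 0.3209
After a magnetic survey='anomalous': P(ore) = 0.55·0.3209 / (0.55·0.3209 + 0.5·0.6791) ≈ 0.3420
After a magnetic survey='background': P(ore) = 0.45·0.3420 / (0.45·0.3420 + 0.5·0.6580) ≈ 0.3187
After a magnetic survey='background': P(ore) = 0.45·0.3187 / (0.45·0.3187 + 0.5·0.6813) ≈ 0.2963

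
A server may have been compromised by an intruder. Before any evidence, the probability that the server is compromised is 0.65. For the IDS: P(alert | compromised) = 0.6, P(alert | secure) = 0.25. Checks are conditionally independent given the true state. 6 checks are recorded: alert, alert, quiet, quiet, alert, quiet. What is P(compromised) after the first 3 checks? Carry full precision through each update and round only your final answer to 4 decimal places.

After 'alert': P(compromised) = 0.6·0.6500 / (0.6·0.6500 + 0.25·0.3500) ≈ 0.8168
After 'alert': P(compromised) = 0.6·0.8168 / (0.6·0.8168 + 0.25·0.1832) ≈ 0.9145
After 'quiet': P(compromised) = 0.4·0.9145 / (0.4·0.9145 + 0.75·0.0855) ≈ 0.8509

0.8509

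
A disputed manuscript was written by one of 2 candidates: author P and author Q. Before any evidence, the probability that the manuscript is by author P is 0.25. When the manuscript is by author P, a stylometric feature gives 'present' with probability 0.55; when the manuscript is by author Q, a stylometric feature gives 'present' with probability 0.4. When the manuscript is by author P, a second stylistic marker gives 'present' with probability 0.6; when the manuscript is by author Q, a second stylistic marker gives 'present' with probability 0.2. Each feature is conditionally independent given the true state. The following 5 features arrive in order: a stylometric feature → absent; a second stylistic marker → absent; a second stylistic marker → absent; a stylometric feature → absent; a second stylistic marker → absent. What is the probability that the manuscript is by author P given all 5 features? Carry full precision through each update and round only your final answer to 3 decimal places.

After a stylometric feature='absent': P(author P) = 0.45·0.2500 / (0.45·0.2500 + 0.6·0.7500) ≈ 0.2000
After a second stylistic marker='absent': P(author P) = 0.4·0.2000 / (0.4·0.2000 + 0.8·0.8000) ≈ 0.1111
After a second stylistic marker='absent': P(author P) = 0.4·0.1111 / (0.4·0.1111 + 0.8·0.8889) ≈ 0.0588
After a stylometric feature='absent': P(author P) = 0.45·0.0588 / (0.45·0.0588 + 0.6·0.9412) ≈ 0.0448
After a second stylistic marker='absent': P(author P) = 0.4·0.0448 / (0.4·0.0448 + 0.8·0.9552) ≈ 0.0229

0.023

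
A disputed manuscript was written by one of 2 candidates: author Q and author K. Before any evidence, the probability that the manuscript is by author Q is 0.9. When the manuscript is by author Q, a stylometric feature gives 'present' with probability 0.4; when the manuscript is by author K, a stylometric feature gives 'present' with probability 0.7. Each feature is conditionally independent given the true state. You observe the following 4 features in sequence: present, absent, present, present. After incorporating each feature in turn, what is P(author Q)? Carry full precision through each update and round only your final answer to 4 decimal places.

0.7706

Each posterior becomes the prior for the next update.
After 'present': P(author Q) = 0.4·0.9000 / (0.4·0.9000 + 0.7·0.1000) ≈ 0.8372
After 'absent': P(author Q) = 0.6·0.8372 / (0.6·0.8372 + 0.3·0.1628) ≈ 0.9114
After 'present': P(author Q) = 0.4·0.9114 / (0.4·0.9114 + 0.7·0.0886) ≈ 0.8546
After 'present': P(author Q) = 0.4·0.8546 / (0.4·0.8546 + 0.7·0.1454) ≈ 0.7706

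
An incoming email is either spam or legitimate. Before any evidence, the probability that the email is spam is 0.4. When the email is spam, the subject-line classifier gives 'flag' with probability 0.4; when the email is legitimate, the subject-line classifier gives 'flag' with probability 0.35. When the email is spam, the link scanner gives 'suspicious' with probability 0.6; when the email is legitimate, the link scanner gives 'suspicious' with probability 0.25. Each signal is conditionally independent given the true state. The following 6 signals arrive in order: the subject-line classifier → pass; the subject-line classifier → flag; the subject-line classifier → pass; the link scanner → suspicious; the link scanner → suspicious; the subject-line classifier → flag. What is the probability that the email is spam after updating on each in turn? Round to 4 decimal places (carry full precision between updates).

After the subject-line classifier='pass': P(spam) = 0.6·0.4000 / (0.6·0.4000 + 0.65·0.6000) ≈ 0.3810
After the subject-line classifier='flag': P(spam) = 0.4·0.3810 / (0.4·0.3810 + 0.35·0.6190) ≈ 0.4129
After the subject-line classifier='pass': P(spam) = 0.6·0.4129 / (0.6·0.4129 + 0.65·0.5871) ≈ 0.3936
After the link scanner='suspicious': P(spam) = 0.6·0.3936 / (0.6·0.3936 + 0.25·0.6064) ≈ 0.6091
After the link scanner='suspicious': P(spam) = 0.6·0.6091 / (0.6·0.6091 + 0.25·0.3909) ≈ 0.7890
After the subject-line classifier='flag': P(spam) = 0.4·0.7890 / (0.4·0.7890 + 0.35·0.2110) ≈ 0.8104

0.8104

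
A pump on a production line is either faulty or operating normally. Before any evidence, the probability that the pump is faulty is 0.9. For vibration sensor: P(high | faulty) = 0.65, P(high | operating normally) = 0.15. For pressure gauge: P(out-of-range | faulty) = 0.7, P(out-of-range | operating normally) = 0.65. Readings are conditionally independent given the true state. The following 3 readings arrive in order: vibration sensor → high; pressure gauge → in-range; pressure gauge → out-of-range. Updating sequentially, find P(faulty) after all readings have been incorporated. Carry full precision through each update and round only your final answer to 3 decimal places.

After vibration sensor='high': P(faulty) = 0.65·0.9000 / (0.65·0.9000 + 0.15·0.1000) ≈ 0.9750
After pressure gauge='in-range': P(faulty) = 0.3·0.9750 / (0.3·0.9750 + 0.35·0.0250) ≈ 0.9710
After pressure gauge='out-of-range': P(faulty) = 0.7·0.9710 / (0.7·0.9710 + 0.65·0.0290) ≈ 0.9730

0.973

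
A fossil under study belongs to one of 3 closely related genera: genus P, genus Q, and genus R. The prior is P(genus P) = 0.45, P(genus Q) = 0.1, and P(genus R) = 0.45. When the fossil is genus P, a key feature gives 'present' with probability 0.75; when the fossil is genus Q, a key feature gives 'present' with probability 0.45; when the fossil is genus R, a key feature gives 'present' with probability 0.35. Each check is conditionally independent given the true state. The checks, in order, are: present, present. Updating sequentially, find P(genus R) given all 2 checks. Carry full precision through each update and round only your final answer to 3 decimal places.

Each posterior becomes the prior for the next update.
After 'present': normaliser = 0.75·0.4500 + 0.45·0.1000 + 0.35·0.4500; P(genus P) ≈ 0.6250, P(genus Q) ≈ 0.0833, P(genus R) ≈ 0.2917
After 'present': normaliser = 0.75·0.6250 + 0.45·0.0833 + 0.35·0.2917; P(genus P) ≈ 0.7705, P(genus Q) ≈ 0.0616, P(genus R) ≈ 0.1678

0.168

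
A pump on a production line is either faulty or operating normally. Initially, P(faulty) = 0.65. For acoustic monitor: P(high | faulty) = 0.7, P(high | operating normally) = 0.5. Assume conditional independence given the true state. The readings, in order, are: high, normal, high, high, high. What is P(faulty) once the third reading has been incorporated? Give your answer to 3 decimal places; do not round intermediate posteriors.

0.686

After 'high': P(faulty) = 0.7·0.6500 / (0.7·0.6500 + 0.5·0.3500) ≈ 0.7222
After 'normal': P(faulty) = 0.3·0.7222 / (0.3·0.7222 + 0.5·0.2778) ≈ 0.6094
After 'high': P(faulty) = 0.7·0.6094 / (0.7·0.6094 + 0.5·0.3906) ≈ 0.6859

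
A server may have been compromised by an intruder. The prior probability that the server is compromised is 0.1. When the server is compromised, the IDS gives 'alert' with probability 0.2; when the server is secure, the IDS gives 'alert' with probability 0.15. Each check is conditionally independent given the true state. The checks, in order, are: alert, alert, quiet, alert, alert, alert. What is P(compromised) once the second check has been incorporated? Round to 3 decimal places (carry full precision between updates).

After 'alert': P(compromised) = 0.2·0.1000 / (0.2·0.1000 + 0.15·0.9000) ≈ 0.1290
After 'alert': P(compromised) = 0.2·0.1290 / (0.2·0.1290 + 0.15·0.8710) ≈ 0.1649

0.165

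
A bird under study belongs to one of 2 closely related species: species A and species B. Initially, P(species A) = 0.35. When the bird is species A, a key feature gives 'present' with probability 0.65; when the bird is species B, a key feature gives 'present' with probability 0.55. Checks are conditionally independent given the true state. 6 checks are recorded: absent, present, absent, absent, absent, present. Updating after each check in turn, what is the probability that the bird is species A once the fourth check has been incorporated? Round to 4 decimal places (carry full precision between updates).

After 'absent': P(species A) = 0.35·0.3500 / (0.35·0.3500 + 0.45·0.6500) ≈ 0.2952
After 'present': P(species A) = 0.65·0.2952 / (0.65·0.2952 + 0.55·0.7048) ≈ 0.3311
After 'absent': P(species A) = 0.35·0.3311 / (0.35·0.3311 + 0.45·0.6689) ≈ 0.2780
After 'absent': P(species A) = 0.35·0.2780 / (0.35·0.2780 + 0.45·0.7220) ≈ 0.2304

0.2304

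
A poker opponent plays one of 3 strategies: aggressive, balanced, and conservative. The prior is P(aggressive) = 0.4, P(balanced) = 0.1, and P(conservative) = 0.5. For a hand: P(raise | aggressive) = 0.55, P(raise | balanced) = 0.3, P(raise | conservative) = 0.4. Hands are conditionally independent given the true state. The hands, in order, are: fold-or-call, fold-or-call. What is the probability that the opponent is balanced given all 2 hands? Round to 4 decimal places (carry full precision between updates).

0.1581

After 'fold-or-call': normaliser = 0.45·0.4000 + 0.7·0.1000 + 0.6·0.5000; P(aggressive) ≈ 0.3273, P(balanced) ≈ 0.1273, P(conservative) ≈ 0.5455
After 'fold-or-call': normaliser = 0.45·0.3273 + 0.7·0.1273 + 0.6·0.5455; P(aggressive) ≈ 0.2613, P(balanced) ≈ 0.1581, P(conservative) ≈ 0.5806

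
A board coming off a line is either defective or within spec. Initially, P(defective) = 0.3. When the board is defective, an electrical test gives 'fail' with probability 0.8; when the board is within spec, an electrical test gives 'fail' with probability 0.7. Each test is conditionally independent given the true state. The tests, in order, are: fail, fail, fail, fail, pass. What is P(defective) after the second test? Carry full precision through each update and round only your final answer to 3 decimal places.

0.359

After 'fail': P(defective) = 0.8·0.3000 / (0.8·0.3000 + 0.7·0.7000) ≈ 0.3288
After 'fail': P(defective) = 0.8·0.3288 / (0.8·0.3288 + 0.7·0.6712) ≈ 0.3589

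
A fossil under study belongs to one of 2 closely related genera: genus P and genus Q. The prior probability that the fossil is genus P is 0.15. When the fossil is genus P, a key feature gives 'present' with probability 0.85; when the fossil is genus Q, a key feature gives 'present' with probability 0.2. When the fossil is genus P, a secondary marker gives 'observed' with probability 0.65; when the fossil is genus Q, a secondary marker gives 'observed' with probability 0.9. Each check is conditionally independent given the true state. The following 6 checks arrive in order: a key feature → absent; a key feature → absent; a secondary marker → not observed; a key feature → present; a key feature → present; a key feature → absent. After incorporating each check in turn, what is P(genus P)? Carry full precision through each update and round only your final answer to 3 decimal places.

0.069

After a key feature='absent': P(genus P) = 0.15·0.1500 / (0.15·0.1500 + 0.8·0.8500) ≈ 0.0320
After a key feature='absent': P(genus P) = 0.15·0.0320 / (0.15·0.0320 + 0.8·0.9680) ≈ 0.0062
After a secondary marker='not observed': P(genus P) = 0.35·0.0062 / (0.35·0.0062 + 0.1·0.9938) ≈ 0.0213
After a key feature='present': P(genus P) = 0.85·0.0213 / (0.85·0.0213 + 0.2·0.9787) ≈ 0.0845
After a key feature='present': P(genus P) = 0.85·0.0845 / (0.85·0.0845 + 0.2·0.9155) ≈ 0.2817
After a key feature='absent': P(genus P) = 0.15·0.2817 / (0.15·0.2817 + 0.8·0.7183) ≈ 0.0685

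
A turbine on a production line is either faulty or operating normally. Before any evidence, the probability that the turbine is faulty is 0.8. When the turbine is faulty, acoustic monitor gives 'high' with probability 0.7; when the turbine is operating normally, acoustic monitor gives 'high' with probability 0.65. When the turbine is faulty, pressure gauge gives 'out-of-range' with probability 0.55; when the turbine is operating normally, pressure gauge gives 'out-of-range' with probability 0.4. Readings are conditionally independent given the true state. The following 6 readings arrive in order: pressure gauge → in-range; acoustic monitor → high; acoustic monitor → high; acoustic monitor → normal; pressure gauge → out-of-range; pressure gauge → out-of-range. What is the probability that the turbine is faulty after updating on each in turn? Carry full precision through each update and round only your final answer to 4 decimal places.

After pressure gauge='in-range': P(faulty) = 0.45·0.8000 / (0.45·0.8000 + 0.6·0.2000) ≈ 0.7500
After acoustic monitor='high': P(faulty) = 0.7·0.7500 / (0.7·0.7500 + 0.65·0.2500) ≈ 0.7636
After acoustic monitor='high': P(faulty) = 0.7·0.7636 / (0.7·0.7636 + 0.65·0.2364) ≈ 0.7768
After acoustic monitor='normal': P(faulty) = 0.3·0.7768 / (0.3·0.7768 + 0.35·0.2232) ≈ 0.7489
After pressure gauge='out-of-range': P(faulty) = 0.55·0.7489 / (0.55·0.7489 + 0.4·0.2511) ≈ 0.8039
After pressure gauge='out-of-range': P(faulty) = 0.55·0.8039 / (0.55·0.8039 + 0.4·0.1961) ≈ 0.8494

0.8494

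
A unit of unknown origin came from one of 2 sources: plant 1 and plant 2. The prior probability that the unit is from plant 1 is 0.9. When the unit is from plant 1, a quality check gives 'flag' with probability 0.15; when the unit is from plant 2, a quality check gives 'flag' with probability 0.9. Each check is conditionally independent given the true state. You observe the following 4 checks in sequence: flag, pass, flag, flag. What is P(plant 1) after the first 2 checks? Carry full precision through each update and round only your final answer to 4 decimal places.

After 'flag': P(plant 1) = 0.15·0.9000 / (0.15·0.9000 + 0.9·0.1000) ≈ 0.6000
After 'pass': P(plant 1) = 0.85·0.6000 / (0.85·0.6000 + 0.1·0.4000) ≈ 0.9273

0.9273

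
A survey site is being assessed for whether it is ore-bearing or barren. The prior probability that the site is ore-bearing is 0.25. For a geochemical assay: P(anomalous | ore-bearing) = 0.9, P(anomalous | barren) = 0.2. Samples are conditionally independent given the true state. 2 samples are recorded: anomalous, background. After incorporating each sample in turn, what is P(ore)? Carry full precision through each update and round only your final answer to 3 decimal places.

Each posterior becomes the prior for the next update.
After 'anomalous': P(ore) = 0.9·0.2500 / (0.9·0.2500 + 0.2·0.7500) ≈ 0.6000
After 'background': P(ore) = 0.1·0.6000 / (0.1·0.6000 + 0.8·0.4000) ≈ 0.1579

0.158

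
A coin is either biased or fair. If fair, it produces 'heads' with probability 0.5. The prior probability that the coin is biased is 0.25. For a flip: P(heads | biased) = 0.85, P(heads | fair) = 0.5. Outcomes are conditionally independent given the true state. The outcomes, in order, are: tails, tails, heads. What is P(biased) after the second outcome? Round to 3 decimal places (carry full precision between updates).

Apply Bayes' rule sequentially, carrying P(biased) forward.
After 'tails': P(biased) = 0.15·0.2500 / (0.15·0.2500 + 0.5·0.7500) ≈ 0.0909
After 'tails': P(biased) = 0.15·0.0909 / (0.15·0.0909 + 0.5·0.9091) ≈ 0.0291

0.029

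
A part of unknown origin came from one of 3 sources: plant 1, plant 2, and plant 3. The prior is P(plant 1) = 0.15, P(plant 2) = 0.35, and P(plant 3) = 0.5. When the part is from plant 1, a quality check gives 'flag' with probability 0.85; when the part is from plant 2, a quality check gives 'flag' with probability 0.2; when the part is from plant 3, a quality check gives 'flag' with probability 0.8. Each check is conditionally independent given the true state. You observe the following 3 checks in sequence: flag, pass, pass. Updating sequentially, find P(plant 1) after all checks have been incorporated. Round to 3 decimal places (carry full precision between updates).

Each posterior becomes the prior for the next update.
After 'flag': normaliser = 0.85·0.1500 + 0.2·0.3500 + 0.8·0.5000; P(plant 1) ≈ 0.2134, P(plant 2) ≈ 0.1172, P(plant 3) ≈ 0.6695
After 'pass': normaliser = 0.15·0.2134 + 0.8·0.1172 + 0.2·0.6695; P(plant 1) ≈ 0.1233, P(plant 2) ≈ 0.3610, P(plant 3) ≈ 0.5157
After 'pass': normaliser = 0.15·0.1233 + 0.8·0.3610 + 0.2·0.5157; P(plant 1) ≈ 0.0451, P(plant 2) ≈ 0.7036, P(plant 3) ≈ 0.2513

0.045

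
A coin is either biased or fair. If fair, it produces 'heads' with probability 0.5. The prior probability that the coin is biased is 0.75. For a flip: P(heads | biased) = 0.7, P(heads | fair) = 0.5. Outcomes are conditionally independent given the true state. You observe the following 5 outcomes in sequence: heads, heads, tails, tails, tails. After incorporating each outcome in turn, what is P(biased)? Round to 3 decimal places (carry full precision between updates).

After 'heads': P(biased) = 0.7·0.7500 / (0.7·0.7500 + 0.5·0.2500) ≈ 0.8077
After 'heads': P(biased) = 0.7·0.8077 / (0.7·0.8077 + 0.5·0.1923) ≈ 0.8547
After 'tails': P(biased) = 0.3·0.8547 / (0.3·0.8547 + 0.5·0.1453) ≈ 0.7792
After 'tails': P(biased) = 0.3·0.7792 / (0.3·0.7792 + 0.5·0.2208) ≈ 0.6792
After 'tails': P(biased) = 0.3·0.6792 / (0.3·0.6792 + 0.5·0.3208) ≈ 0.5595

0.559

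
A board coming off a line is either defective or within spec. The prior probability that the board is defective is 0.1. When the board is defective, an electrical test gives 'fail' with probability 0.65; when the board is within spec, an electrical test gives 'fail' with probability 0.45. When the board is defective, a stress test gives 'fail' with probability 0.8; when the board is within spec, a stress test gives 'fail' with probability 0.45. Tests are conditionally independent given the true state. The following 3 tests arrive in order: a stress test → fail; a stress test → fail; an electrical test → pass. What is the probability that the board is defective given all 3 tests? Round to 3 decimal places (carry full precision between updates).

0.183

After a stress test='fail': P(defective) = 0.8·0.1000 / (0.8·0.1000 + 0.45·0.9000) ≈ 0.1649
After a stress test='fail': P(defective) = 0.8·0.1649 / (0.8·0.1649 + 0.45·0.8351) ≈ 0.2599
After an electrical test='pass': P(defective) = 0.35·0.2599 / (0.35·0.2599 + 0.55·0.7401) ≈ 0.1827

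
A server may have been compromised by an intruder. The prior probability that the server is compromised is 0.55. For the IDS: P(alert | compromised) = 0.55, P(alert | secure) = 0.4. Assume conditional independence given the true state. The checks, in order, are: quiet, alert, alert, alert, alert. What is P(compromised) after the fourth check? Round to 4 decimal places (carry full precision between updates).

0.7044

After 'quiet': P(compromised) = 0.45·0.5500 / (0.45·0.5500 + 0.6·0.4500) ≈ 0.4783
After 'alert': P(compromised) = 0.55·0.4783 / (0.55·0.4783 + 0.4·0.5217) ≈ 0.5576
After 'alert': P(compromised) = 0.55·0.5576 / (0.55·0.5576 + 0.4·0.4424) ≈ 0.6341
After 'alert': P(compromised) = 0.55·0.6341 / (0.55·0.6341 + 0.4·0.3659) ≈ 0.7044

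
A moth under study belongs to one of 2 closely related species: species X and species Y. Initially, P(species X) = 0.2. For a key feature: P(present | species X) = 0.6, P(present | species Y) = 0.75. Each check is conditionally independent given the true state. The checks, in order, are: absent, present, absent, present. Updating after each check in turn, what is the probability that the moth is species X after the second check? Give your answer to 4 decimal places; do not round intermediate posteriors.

0.2424

After 'absent': P(species X) = 0.4·0.2000 / (0.4·0.2000 + 0.25·0.8000) ≈ 0.2857
After 'present': P(species X) = 0.6·0.2857 / (0.6·0.2857 + 0.75·0.7143) ≈ 0.2424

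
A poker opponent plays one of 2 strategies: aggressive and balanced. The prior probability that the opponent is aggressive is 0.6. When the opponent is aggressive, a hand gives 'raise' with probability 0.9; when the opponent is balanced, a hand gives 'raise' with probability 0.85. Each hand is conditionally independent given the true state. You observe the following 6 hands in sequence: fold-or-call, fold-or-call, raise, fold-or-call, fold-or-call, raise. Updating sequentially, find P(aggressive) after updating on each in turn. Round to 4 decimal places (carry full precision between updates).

After 'fold-or-call': P(aggressive) = 0.1·0.6000 / (0.1·0.6000 + 0.15·0.4000) ≈ 0.5000
After 'fold-or-call': P(aggressive) = 0.1·0.5000 / (0.1·0.5000 + 0.15·0.5000) ≈ 0.4000
After 'raise': P(aggressive) = 0.9·0.4000 / (0.9·0.4000 + 0.85·0.6000) ≈ 0.4138
After 'fold-or-call': P(aggressive) = 0.1·0.4138 / (0.1·0.4138 + 0.15·0.5862) ≈ 0.3200
After 'fold-or-call': P(aggressive) = 0.1·0.3200 / (0.1·0.3200 + 0.15·0.6800) ≈ 0.2388
After 'raise': P(aggressive) = 0.9·0.2388 / (0.9·0.2388 + 0.85·0.7612) ≈ 0.2494

0.2494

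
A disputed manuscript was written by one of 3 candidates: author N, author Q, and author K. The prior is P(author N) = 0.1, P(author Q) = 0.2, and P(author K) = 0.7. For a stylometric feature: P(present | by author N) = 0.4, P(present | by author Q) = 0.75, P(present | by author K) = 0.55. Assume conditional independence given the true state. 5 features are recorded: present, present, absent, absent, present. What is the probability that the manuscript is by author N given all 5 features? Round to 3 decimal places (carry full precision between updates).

After 'present': normaliser = 0.4·0.1000 + 0.75·0.2000 + 0.55·0.7000; P(author N) ≈ 0.0696, P(author Q) ≈ 0.2609, P(author K) ≈ 0.6696
After 'present': normaliser = 0.4·0.0696 + 0.75·0.2609 + 0.55·0.6696; P(author N) ≈ 0.0470, P(author Q) ≈ 0.3306, P(author K) ≈ 0.6223
After 'absent': normaliser = 0.6·0.0470 + 0.25·0.3306 + 0.45·0.6223; P(author N) ≈ 0.0722, P(author Q) ≈ 0.2114, P(author K) ≈ 0.7164
After 'absent': normaliser = 0.6·0.0722 + 0.25·0.2114 + 0.45·0.7164; P(author N) ≈ 0.1035, P(author Q) ≈ 0.1263, P(author K) ≈ 0.7702
After 'present': normaliser = 0.4·0.1035 + 0.75·0.1263 + 0.55·0.7702; P(author N) ≈ 0.0739, P(author Q) ≈ 0.1692, P(author K) ≈ 0.7568

0.074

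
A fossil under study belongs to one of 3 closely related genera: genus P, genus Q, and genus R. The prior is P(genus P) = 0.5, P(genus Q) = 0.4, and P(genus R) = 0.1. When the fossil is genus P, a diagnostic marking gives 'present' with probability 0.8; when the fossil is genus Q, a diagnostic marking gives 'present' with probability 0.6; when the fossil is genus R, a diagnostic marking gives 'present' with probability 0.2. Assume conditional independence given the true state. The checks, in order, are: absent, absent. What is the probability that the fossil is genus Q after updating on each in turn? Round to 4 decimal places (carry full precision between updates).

After 'absent': normaliser = 0.2·0.5000 + 0.4·0.4000 + 0.8·0.1000; P(genus P) ≈ 0.2941, P(genus Q) ≈ 0.4706, P(genus R) ≈ 0.2353
After 'absent': normaliser = 0.2·0.2941 + 0.4·0.4706 + 0.8·0.2353; P(genus P) ≈ 0.1351, P(genus Q) ≈ 0.4324, P(genus R) ≈ 0.4324

0.4324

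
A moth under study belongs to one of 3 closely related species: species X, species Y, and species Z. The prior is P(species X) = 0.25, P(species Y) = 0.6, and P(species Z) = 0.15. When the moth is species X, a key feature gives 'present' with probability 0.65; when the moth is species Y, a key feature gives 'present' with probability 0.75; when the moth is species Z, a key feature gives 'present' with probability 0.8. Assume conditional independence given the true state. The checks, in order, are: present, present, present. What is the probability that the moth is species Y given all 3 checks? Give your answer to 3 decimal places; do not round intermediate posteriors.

After 'present': normaliser = 0.65·0.2500 + 0.75·0.6000 + 0.8·0.1500; P(species X) ≈ 0.2218, P(species Y) ≈ 0.6143, P(species Z) ≈ 0.1638
After 'present': normaliser = 0.65·0.2218 + 0.75·0.6143 + 0.8·0.1638; P(species X) ≈ 0.1959, P(species Y) ≈ 0.6260, P(species Z) ≈ 0.1781
After 'present': normaliser = 0.65·0.1959 + 0.75·0.6260 + 0.8·0.1781; P(species X) ≈ 0.1723, P(species Y) ≈ 0.6351, P(species Z) ≈ 0.1927

0.635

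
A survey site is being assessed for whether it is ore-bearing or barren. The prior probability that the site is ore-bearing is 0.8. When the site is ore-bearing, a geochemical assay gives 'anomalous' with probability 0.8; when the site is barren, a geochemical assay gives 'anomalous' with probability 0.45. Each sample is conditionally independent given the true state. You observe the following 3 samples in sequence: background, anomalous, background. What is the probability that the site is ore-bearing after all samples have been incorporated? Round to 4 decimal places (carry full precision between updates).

0.4846

Each posterior becomes the prior for the next update.
After 'background': P(ore) = 0.2·0.8000 / (0.2·0.8000 + 0.55·0.2000) ≈ 0.5926
After 'anomalous': P(ore) = 0.8·0.5926 / (0.8·0.5926 + 0.45·0.4074) ≈ 0.7211
After 'background': P(ore) = 0.2·0.7211 / (0.2·0.7211 + 0.55·0.2789) ≈ 0.4846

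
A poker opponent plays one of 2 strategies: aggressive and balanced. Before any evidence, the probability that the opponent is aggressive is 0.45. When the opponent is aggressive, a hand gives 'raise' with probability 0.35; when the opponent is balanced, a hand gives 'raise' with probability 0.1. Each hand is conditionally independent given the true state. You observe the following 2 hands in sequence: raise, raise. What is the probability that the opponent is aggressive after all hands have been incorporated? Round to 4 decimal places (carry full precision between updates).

Apply Bayes' rule sequentially, carrying P(aggressive) forward.
After 'raise': P(aggressive) = 0.35·0.4500 / (0.35·0.4500 + 0.1·0.5500) ≈ 0.7412
After 'raise': P(aggressive) = 0.35·0.7412 / (0.35·0.7412 + 0.1·0.2588) ≈ 0.9093

0.9093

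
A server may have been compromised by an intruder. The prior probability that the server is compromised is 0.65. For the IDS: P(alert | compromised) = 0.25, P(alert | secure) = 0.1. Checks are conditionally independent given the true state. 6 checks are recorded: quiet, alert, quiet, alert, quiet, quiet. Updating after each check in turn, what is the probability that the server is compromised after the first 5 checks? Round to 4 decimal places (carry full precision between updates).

0.8704

After 'quiet': P(compromised) = 0.75·0.6500 / (0.75·0.6500 + 0.9·0.3500) ≈ 0.6075
After 'alert': P(compromised) = 0.25·0.6075 / (0.25·0.6075 + 0.1·0.3925) ≈ 0.7946
After 'quiet': P(compromised) = 0.75·0.7946 / (0.75·0.7946 + 0.9·0.2054) ≈ 0.7633
After 'alert': P(compromised) = 0.25·0.7633 / (0.25·0.7633 + 0.1·0.2367) ≈ 0.8896
After 'quiet': P(compromised) = 0.75·0.8896 / (0.75·0.8896 + 0.9·0.1104) ≈ 0.8704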